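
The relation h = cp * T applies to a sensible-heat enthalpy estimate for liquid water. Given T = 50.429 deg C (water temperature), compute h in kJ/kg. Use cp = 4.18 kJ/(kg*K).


h = cp * T
h = 4.18 * 50.429
h = 210.79 kJ/kg


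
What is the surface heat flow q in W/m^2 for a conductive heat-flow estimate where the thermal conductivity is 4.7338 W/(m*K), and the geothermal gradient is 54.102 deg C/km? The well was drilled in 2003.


q = k * grad / 1000
q = 4.7338 * 54.102 / 1000
q = 0.25611 W/m^2


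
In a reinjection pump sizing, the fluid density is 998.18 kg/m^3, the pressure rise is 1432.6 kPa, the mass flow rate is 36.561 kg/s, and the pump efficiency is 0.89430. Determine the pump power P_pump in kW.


P_pump = mdot * dP / (rho * eta)
P_pump = 36.561 * 1432.6 / (998.18 * 0.89430)
P_pump = 58.675 kW


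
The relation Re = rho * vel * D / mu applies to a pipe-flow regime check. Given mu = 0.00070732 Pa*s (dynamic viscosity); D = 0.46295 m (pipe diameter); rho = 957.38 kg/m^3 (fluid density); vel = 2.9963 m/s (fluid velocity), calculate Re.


Re = rho * vel * D / mu
Re = 957.38 * 2.9963 * 0.46295 / 0.00070732
Re = 1.8775e+06


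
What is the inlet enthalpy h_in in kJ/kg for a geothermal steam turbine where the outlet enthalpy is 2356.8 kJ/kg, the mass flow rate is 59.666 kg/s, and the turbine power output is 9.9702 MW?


h_in = h_out + P * 1000 / mdot
h_in = 2356.8 + 9.9702 * 1000 / 59.666
h_in = 2523.9 kJ/kg


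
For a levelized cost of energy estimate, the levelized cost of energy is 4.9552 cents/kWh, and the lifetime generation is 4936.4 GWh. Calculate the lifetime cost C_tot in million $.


C_tot = LCOE / 100 * E_tot
C_tot = 4.9552 / 100 * 4936.4
C_tot = 244.61 million $


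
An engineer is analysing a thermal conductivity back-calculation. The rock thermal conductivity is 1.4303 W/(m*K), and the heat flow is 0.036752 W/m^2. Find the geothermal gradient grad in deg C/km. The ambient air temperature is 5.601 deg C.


grad = q / k * 1000
grad = 0.036752 / 1.4303 * 1000
grad = 25.695 deg C/km


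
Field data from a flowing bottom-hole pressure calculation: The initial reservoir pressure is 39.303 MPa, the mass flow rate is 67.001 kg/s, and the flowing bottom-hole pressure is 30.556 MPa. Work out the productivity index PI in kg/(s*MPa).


PI = mdot / (P_i - P_wf)
PI = 67.001 / (39.303 - 30.556)
PI = 7.6599 kg/(s*MPa)


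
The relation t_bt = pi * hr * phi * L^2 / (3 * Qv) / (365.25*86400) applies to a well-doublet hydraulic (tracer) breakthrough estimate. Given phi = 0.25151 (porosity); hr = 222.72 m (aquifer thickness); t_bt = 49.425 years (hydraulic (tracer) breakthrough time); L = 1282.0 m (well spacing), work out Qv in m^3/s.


Qv = pi*hr*phi*L^2 / (3*t_bt*365.25*86400)
Qv = pi*222.72*0.25151*1282.0^2 / (3*49.425*365.25*86400)
Qv = 0.061811 m^3/s


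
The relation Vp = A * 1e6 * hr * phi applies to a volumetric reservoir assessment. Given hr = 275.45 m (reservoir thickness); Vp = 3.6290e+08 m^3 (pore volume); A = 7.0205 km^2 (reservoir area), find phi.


phi = Vp / (A * 1e6 * hr)
phi = 3.6290e+08 / (7.0205 * 1e6 * 275.45)
phi = 0.18766


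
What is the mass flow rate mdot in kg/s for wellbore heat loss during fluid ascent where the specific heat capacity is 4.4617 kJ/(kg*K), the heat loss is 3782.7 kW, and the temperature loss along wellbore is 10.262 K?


mdot = Q_loss / (cp * dT)
mdot = 3782.7 / (4.4617 * 10.262)
mdot = 82.617 kg/s


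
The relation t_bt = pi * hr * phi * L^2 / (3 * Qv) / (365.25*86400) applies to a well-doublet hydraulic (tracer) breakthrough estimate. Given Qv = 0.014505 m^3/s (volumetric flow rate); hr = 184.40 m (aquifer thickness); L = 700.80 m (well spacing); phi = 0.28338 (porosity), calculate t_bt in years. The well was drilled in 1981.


t_bt = pi * hr * phi * L^2 / (3 * Qv) / (365.25*86400)
t_bt = pi * 184.40 * 0.28338 * 700.80^2 / (3 * 0.014505) / (365.25*86400)
t_bt = 58.712 years


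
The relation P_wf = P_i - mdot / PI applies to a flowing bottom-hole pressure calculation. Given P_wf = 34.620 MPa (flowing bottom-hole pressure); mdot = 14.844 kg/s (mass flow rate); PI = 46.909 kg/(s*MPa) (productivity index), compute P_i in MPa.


P_i = P_wf + mdot / PI
P_i = 34.620 + 14.844 / 46.909
P_i = 34.936 MPa


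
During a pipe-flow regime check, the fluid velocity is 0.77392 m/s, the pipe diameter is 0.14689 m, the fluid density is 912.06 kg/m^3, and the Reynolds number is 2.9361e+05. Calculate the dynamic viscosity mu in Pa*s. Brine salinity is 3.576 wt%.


mu = rho * vel * D / Re
mu = 912.06 * 0.77392 * 0.14689 / 2.9361e+05
mu = 0.00035314 Pa*s


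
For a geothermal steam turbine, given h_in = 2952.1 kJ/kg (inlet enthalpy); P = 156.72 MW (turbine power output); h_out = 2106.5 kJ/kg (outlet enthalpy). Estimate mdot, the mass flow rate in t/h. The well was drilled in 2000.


mdot = P * 1000 / (h_in - h_out)
mdot = 156.72 * 1000 / (2952.1 - 2106.5)
mdot = 185.3359 kg/s
Convert: 185.3359 kg/s * 3.6 = 667.21 t/h
mdot = 667.21 t/h


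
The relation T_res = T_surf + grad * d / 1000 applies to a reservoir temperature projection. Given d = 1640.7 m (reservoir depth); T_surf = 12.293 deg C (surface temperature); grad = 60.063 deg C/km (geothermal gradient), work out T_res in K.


T_res = T_surf + grad * d / 1000
T_res = 12.293 + 60.063 * 1640.7 / 1000
T_res = 110.8384 deg C
Convert to K: 110.8384 + 273.15 = 383.99 K
T_res = 383.99 K


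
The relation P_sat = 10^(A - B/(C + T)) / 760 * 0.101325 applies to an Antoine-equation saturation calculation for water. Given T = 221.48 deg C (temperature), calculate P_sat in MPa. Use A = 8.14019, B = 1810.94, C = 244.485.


P_sat = 10^(A - B/(C + T)) / 760 * 0.101325
P_sat = 10^(8.14019 - 1810.94/(244.485 + 221.48)) / 760 * 0.101325
P_sat = 2.3915 MPa


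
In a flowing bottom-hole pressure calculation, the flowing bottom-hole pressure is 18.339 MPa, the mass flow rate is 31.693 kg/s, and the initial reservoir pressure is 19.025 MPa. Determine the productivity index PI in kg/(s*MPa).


PI = mdot / (P_i - P_wf)
PI = 31.693 / (19.025 - 18.339)
PI = 46.200 kg/(s*MPa)


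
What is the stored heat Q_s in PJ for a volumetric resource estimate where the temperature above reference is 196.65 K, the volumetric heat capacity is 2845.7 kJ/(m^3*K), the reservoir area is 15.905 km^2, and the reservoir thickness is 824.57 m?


Step 1: Vr = A*1e6*hr = 15.905*1e6*824.57 = 1.311479e+10 m^3
Step 2: Q_s = Vr*rhoc*dT/1e12 = 1.311479e+10*2845.7*196.65/1e12 = 7339.1 PJ
Q_s = 7339.1 PJ


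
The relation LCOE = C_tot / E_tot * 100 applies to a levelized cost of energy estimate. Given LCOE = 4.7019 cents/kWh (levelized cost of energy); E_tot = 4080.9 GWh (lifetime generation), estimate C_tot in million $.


C_tot = LCOE / 100 * E_tot
C_tot = 4.7019 / 100 * 4080.9
C_tot = 191.88 million $


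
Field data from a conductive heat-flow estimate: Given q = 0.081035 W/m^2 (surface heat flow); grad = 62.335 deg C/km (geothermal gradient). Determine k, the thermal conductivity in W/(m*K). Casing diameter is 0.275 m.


k = q * 1000 / grad
k = 0.081035 * 1000 / 62.335
k = 1.3000 W/(m*K)


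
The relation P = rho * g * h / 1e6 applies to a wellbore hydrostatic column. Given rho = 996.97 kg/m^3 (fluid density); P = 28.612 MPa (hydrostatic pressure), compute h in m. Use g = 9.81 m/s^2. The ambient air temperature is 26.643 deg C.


h = P * 1e6 / (g * rho)
h = 28.612 * 1e6 / (9.81 * 996.97)
h = 2925.5 m


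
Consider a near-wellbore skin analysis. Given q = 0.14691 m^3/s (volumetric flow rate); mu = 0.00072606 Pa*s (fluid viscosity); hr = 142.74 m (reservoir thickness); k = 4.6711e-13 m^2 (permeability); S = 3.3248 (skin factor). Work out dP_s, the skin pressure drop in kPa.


dP_s = S * q * mu / (2*pi*k*hr) / 1000
dP_s = 3.3248 * 0.14691 * 0.00072606 / (2*pi*4.6711e-13*142.74) / 1000
dP_s = 846.53 kPa


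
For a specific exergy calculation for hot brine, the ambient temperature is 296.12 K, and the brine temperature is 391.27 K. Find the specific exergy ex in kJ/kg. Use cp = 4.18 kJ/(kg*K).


ex = cp * ((T_b - T_0) - T_0 * ln(T_b/T_0))
ex = 4.18 * ((391.27 - 296.12) - 296.12 * ln(391.27/296.12))
ex = 52.840 kJ/kg


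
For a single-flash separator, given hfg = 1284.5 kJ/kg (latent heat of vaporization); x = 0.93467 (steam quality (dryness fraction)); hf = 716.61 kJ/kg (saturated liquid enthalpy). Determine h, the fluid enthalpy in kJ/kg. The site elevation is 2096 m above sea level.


h = hf + x * hfg
h = 716.61 + 0.93467 * 1284.5
h = 1917.2 kJ/kg


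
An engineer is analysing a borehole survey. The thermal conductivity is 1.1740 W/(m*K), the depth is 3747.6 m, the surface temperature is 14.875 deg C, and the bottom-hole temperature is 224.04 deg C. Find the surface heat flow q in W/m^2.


Step 1: grad = (T_d - T_surf)/d * 1000 = (224.04 - 14.875)/3747.6 * 1000 = 55.81305 deg C/km
Step 2: q = k * grad / 1000 = 1.174 * 55.81305 / 1000 = 0.065525 W/m^2
q = 0.065525 W/m^2


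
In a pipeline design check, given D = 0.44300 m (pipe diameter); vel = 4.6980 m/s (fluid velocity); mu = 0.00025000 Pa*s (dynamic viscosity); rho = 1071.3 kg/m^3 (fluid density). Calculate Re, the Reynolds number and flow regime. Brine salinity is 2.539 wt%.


Step 1: Re = rho*vel*D/mu = 1071.3*4.698*0.443/0.00025 = 8.9184e+06
Step 2: Re = 8.9184e+06 > 4000, so flow is turbulent.
Re = 8.9184e+06 (turbulent)


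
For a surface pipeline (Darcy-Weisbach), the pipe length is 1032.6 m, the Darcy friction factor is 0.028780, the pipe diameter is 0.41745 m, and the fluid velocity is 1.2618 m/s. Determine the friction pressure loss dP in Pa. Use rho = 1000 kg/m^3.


dP = f * (L/D) * (rho*vel^2/2) / 1000
dP = 0.028780 * (1032.6/0.41745) * (1000*1.2618^2/2) / 1000
dP = 56.67212 kPa
Convert: 56.67212 kPa * 1000.0 = 56672 Pa
dP = 56672 Pa


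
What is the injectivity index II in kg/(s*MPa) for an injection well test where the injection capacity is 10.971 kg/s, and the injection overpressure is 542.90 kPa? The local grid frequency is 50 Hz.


II = mdot * 1000 / dP
II = 10.971 * 1000 / 542.90
II = 20.208 kg/(s*MPa)


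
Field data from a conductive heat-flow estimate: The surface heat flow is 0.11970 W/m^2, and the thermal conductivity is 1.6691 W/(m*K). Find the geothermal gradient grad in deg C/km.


grad = q * 1000 / k
grad = 0.11970 * 1000 / 1.6691
grad = 71.715 deg C/km


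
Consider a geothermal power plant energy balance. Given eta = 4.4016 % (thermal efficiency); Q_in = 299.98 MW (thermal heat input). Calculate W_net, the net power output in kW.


W_net = eta / 100 * Q_in
W_net = 4.4016 / 100 * 299.98
W_net = 13.20392 MW
Convert: 13.20392 MW * 1000.0 = 13204 kW
W_net = 13204 kW


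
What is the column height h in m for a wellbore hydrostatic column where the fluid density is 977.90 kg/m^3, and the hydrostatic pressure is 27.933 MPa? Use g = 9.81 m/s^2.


h = P * 1e6 / (g * rho)
h = 27.933 * 1e6 / (9.81 * 977.90)
h = 2911.8 m


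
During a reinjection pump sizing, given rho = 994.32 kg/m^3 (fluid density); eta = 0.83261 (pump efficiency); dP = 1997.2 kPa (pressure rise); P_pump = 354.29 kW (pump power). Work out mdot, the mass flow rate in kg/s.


mdot = P_pump * rho * eta / dP
mdot = 354.29 * 994.32 * 0.83261 / 1997.2
mdot = 146.86 kg/s


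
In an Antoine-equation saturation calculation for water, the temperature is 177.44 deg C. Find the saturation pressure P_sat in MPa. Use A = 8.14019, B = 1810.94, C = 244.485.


P_sat = 10^(A - B/(C + T)) / 760 * 0.101325
P_sat = 10^(8.14019 - 1810.94/(244.485 + 177.44)) / 760 * 0.101325
P_sat = 0.93973 MPa


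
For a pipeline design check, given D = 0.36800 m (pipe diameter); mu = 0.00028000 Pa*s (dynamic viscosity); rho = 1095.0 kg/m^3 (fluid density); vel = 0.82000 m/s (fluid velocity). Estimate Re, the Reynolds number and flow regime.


Step 1: Re = rho*vel*D/mu = 1095.0*0.82*0.368/0.00028 = 1.1801e+06
Step 2: Re = 1.1801e+06 > 4000, so flow is turbulent.
Re = 1.1801e+06 (turbulent)


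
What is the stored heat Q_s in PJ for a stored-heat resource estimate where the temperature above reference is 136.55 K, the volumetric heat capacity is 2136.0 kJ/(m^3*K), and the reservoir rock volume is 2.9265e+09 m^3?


Q_s = Vr * rhoc * dT / 1e12
Q_s = 2.9265e+09 * 2136.0 * 136.55 / 1e12
Q_s = 853.57 PJ


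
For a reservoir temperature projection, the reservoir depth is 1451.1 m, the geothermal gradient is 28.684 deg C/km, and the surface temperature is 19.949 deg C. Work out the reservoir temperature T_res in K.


T_res = T_surf + grad * d / 1000
T_res = 19.949 + 28.684 * 1451.1 / 1000
T_res = 61.57235 deg C
Convert to K: 61.57235 + 273.15 = 334.72 K
T_res = 334.72 K


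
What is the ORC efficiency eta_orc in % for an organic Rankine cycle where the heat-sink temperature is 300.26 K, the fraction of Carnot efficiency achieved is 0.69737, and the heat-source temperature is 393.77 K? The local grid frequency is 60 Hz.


eta_orc = (1 - Tc/Th) * f * 100
eta_orc = (1 - 300.26/393.77) * 0.69737 * 100
eta_orc = 16.561 %


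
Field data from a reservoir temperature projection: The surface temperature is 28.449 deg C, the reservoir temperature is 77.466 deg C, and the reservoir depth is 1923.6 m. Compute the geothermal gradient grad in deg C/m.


grad = (T_res - T_surf) / d * 1000
grad = (77.466 - 28.449) / 1923.6 * 1000
grad = 25.48191 deg C/km
Convert: 25.48191 deg C/km * 0.001 = 0.025482 deg C/m
grad = 0.025482 deg C/m


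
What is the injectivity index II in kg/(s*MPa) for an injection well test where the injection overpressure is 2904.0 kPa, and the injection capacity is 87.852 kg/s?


II = mdot * 1000 / dP
II = 87.852 * 1000 / 2904.0
II = 30.252 kg/(s*MPa)


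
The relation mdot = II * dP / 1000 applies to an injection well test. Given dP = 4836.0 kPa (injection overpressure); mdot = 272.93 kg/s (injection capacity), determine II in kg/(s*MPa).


II = mdot * 1000 / dP
II = 272.93 * 1000 / 4836.0
II = 56.437 kg/(s*MPa)


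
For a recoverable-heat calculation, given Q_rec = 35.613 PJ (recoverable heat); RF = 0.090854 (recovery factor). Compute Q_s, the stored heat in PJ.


Q_s = Q_rec / RF
Q_s = 35.613 / 0.090854
Q_s = 391.98 PJ


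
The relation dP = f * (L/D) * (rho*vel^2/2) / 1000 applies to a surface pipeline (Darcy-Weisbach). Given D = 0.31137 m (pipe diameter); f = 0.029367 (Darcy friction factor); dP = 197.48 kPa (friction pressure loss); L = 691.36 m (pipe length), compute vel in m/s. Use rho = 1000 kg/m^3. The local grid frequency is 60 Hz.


vel = sqrt(dP*1000*2*D / (f*L*rho))
vel = sqrt(197.48*1000*2*0.31137 / (0.029367*691.36*1000))
vel = 2.4611 m/s


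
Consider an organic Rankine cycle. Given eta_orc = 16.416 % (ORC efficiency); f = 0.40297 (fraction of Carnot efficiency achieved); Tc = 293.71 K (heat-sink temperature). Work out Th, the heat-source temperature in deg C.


Th = Tc / (1 - (eta_orc/100)/f)
Th = 293.71 / (1 - (16.416/100)/0.40297)
Th = 495.6087 K
Convert to deg C: 495.6087 - 273.15 = 222.46 deg C
Th = 222.46 deg C


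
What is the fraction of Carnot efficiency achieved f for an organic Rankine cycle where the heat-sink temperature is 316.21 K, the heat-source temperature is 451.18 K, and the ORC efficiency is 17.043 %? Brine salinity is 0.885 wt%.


f = (eta_orc/100) / (1 - Tc/Th)
f = (17.043/100) / (1 - 316.21/451.18)
f = 0.56972


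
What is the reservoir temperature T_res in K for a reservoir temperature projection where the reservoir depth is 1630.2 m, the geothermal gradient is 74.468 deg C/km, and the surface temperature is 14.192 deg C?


T_res = T_surf + grad * d / 1000
T_res = 14.192 + 74.468 * 1630.2 / 1000
T_res = 135.5897 deg C
Convert to K: 135.5897 + 273.15 = 408.74 K
T_res = 408.74 K


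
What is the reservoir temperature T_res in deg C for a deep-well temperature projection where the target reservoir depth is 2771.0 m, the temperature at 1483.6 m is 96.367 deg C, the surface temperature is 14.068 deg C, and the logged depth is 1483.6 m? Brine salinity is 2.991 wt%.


Step 1: grad = (T_d1 - T_surf)/d1 * 1000 = (96.367 - 14.068)/1483.6 * 1000 = 55.47250 deg C/km
Step 2: T_res = T_surf + grad*d2/1000 = 14.068 + 55.47250*2771.0/1000 = 167.78 deg C
T_res = 167.78 deg C


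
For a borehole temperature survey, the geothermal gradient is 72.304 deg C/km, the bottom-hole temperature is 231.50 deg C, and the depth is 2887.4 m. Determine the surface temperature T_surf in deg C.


T_surf = T_d - grad * d / 1000
T_surf = 231.50 - 72.304 * 2887.4 / 1000
T_surf = 22.729 deg C


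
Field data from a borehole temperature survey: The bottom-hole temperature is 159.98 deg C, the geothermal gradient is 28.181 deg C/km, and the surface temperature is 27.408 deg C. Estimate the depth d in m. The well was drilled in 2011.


d = (T_d - T_surf) / grad * 1000
d = (159.98 - 27.408) / 28.181 * 1000
d = 4704.3 m


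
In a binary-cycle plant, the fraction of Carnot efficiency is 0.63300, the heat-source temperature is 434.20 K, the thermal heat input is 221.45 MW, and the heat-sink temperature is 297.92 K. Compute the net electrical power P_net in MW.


Step 1: eta = (1 - Tc/Th)*f = (1 - 297.92/434.2)*0.633 = 0.1986763
Step 2: P_net = eta * Q_in = 0.1986763 * 221.45 = 43.997 MW
P_net = 43.997 MW


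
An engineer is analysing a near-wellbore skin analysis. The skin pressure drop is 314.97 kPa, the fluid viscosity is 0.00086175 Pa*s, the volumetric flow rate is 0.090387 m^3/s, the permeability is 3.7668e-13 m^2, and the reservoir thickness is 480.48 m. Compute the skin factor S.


S = dP_s * 1000 * 2*pi*k*hr / (q*mu)
S = 314.97 * 1000 * 2*pi*3.7668e-13*480.48 / (0.090387*0.00086175)
S = 4.5984


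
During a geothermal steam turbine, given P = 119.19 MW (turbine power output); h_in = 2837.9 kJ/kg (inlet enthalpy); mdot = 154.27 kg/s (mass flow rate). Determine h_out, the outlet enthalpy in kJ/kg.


h_out = h_in - P * 1000 / mdot
h_out = 2837.9 - 119.19 * 1000 / 154.27
h_out = 2065.3 kJ/kg


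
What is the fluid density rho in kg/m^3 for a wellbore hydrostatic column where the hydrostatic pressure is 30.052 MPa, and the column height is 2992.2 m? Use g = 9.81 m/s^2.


rho = P * 1e6 / (g * h)
rho = 30.052 * 1e6 / (9.81 * 2992.2)
rho = 1023.8 kg/m^3


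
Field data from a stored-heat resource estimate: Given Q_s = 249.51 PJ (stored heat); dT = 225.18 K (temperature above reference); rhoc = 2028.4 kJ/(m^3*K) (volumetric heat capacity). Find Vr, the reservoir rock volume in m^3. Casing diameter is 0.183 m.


Vr = Q_s * 1e12 / (rhoc * dT)
Vr = 249.51 * 1e12 / (2028.4 * 225.18)
Vr = 5.4627e+08 m^3


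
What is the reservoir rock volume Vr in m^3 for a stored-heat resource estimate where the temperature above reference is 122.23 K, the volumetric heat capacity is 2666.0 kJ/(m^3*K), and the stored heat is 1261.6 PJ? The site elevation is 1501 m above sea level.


Vr = Q_s * 1e12 / (rhoc * dT)
Vr = 1261.6 * 1e12 / (2666.0 * 122.23)
Vr = 3.8715e+09 m^3


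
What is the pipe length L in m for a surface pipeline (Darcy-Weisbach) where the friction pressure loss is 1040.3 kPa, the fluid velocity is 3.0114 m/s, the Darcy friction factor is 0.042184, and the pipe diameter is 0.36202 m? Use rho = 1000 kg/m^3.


L = dP*1000*D / (f*rho*vel^2/2)
L = 1040.3*1000*0.36202 / (0.042184*1000*3.0114^2/2)
L = 1969.0 m


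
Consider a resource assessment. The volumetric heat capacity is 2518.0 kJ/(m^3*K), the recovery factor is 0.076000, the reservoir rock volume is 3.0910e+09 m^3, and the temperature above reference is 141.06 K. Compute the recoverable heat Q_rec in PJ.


Step 1: Q_s = Vr*rhoc*dT/1e12 = 3.0910e+09*2518.0*141.06/1e12 = 1097.889 PJ
Step 2: Q_rec = Q_s * RF = 1097.889 * 0.076 = 83.440 PJ
Q_rec = 83.440 PJ


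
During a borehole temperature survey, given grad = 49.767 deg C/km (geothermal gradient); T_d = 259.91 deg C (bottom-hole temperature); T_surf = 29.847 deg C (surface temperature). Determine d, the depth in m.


d = (T_d - T_surf) / grad * 1000
d = (259.91 - 29.847) / 49.767 * 1000
d = 4622.8 m


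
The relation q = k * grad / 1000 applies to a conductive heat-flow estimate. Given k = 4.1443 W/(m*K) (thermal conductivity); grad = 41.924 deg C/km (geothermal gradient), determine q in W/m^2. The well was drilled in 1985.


q = k * grad / 1000
q = 4.1443 * 41.924 / 1000
q = 0.17375 W/m^2


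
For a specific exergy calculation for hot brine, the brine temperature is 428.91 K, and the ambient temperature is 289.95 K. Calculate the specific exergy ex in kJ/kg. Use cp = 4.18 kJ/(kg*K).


ex = cp * ((T_b - T_0) - T_0 * ln(T_b/T_0))
ex = 4.18 * ((428.91 - 289.95) - 289.95 * ln(428.91/289.95))
ex = 106.31 kJ/kg


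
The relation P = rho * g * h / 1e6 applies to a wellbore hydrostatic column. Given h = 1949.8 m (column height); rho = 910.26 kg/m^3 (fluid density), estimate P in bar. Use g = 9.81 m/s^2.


P = rho * g * h / 1e6
P = 910.26 * 9.81 * 1949.8 / 1e6
P = 17.41103 MPa
Convert: 17.41103 MPa * 10.0 = 174.11 bar
P = 174.11 bar


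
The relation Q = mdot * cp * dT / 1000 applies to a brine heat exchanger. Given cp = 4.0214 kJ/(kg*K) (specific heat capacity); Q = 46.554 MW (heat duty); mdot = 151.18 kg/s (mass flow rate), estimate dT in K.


dT = Q * 1000 / (mdot * cp)
dT = 46.554 * 1000 / (151.18 * 4.0214)
dT = 76.575 K


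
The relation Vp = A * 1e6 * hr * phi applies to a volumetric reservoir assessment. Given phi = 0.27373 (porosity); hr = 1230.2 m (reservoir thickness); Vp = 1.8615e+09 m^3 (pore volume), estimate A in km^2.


A = Vp / (1e6 * hr * phi)
A = 1.8615e+09 / (1e6 * 1230.2 * 0.27373)
A = 5.5280 km^2


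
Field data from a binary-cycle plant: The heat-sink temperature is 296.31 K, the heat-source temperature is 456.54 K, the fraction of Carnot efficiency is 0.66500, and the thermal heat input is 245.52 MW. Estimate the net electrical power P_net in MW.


Step 1: eta = (1 - Tc/Th)*f = (1 - 296.31/456.54)*0.665 = 0.2333924
Step 2: P_net = eta * Q_in = 0.2333924 * 245.52 = 57.303 MW
P_net = 57.303 MW


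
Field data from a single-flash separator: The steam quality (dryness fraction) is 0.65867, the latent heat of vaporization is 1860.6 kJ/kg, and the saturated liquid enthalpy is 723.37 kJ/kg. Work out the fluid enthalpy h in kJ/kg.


h = hf + x * hfg
h = 723.37 + 0.65867 * 1860.6
h = 1948.9 kJ/kg


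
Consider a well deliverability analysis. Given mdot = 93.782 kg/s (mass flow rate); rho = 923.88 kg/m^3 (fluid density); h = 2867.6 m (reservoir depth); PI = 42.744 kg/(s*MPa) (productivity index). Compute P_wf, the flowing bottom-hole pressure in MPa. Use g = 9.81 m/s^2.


Step 1: P_i = rho*g*h/1e6 = 923.88*9.81*2867.6/1e6 = 25.98981 MPa
Step 2: P_wf = P_i - mdot/PI = 25.98981 - 93.782/42.744 = 23.796 MPa
P_wf = 23.796 MPa


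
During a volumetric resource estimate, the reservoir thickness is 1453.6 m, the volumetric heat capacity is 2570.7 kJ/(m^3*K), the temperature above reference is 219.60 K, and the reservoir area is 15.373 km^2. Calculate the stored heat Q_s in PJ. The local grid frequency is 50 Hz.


Step 1: Vr = A*1e6*hr = 15.373*1e6*1453.6 = 2.234619e+10 m^3
Step 2: Q_s = Vr*rhoc*dT/1e12 = 2.234619e+10*2570.7*219.6/1e12 = 12615 PJ
Q_s = 12615 PJ


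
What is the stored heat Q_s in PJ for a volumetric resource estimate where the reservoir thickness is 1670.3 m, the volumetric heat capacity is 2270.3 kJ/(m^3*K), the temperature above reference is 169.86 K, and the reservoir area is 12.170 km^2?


Step 1: Vr = A*1e6*hr = 12.17*1e6*1670.3 = 2.032755e+10 m^3
Step 2: Q_s = Vr*rhoc*dT/1e12 = 2.032755e+10*2270.3*169.86/1e12 = 7839.0 PJ
Q_s = 7839.0 PJ


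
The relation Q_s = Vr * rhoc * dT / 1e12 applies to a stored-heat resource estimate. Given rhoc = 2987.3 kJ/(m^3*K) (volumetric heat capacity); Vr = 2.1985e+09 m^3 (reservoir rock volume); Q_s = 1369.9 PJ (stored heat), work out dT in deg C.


dT = Q_s * 1e12 / (Vr * rhoc)
dT = 1369.9 * 1e12 / (2.1985e+09 * 2987.3)
dT = 208.5852 K
Convert (temperature difference, 1 K = 1 deg C): 208.5852 K = 208.5852 deg C
dT = 208.59 deg C


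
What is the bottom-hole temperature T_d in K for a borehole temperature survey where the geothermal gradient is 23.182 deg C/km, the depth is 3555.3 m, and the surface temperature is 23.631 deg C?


T_d = T_surf + grad * d / 1000
T_d = 23.631 + 23.182 * 3555.3 / 1000
T_d = 106.0500 deg C
Convert to K: 106.0500 + 273.15 = 379.20 K
T_d = 379.20 K


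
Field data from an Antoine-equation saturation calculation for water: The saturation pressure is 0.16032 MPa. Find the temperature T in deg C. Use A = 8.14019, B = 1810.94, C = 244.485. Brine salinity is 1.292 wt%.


T = B / (A - log10(P_sat * 760 / 0.101325)) - C
T = 1810.94 / (8.14019 - log10(0.16032 * 760 / 0.101325)) - 244.485
T = 113.40 deg C


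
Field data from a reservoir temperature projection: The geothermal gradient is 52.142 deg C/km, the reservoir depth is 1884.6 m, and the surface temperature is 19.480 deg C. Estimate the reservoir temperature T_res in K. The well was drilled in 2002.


T_res = T_surf + grad * d / 1000
T_res = 19.480 + 52.142 * 1884.6 / 1000
T_res = 117.7468 deg C
Convert to K: 117.7468 + 273.15 = 390.90 K
T_res = 390.90 K


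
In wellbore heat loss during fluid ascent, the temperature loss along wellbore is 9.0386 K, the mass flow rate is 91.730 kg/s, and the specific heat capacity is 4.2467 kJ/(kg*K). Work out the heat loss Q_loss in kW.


Q_loss = mdot * cp * dT
Q_loss = 91.730 * 4.2467 * 9.0386
Q_loss = 3521.0 kW


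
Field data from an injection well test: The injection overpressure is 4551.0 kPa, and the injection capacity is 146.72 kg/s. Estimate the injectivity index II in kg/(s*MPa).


II = mdot * 1000 / dP
II = 146.72 * 1000 / 4551.0
II = 32.239 kg/(s*MPa)


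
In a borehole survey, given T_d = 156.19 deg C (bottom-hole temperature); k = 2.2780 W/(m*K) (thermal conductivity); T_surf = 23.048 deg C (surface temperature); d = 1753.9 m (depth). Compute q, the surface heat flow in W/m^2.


Step 1: grad = (T_d - T_surf)/d * 1000 = (156.19 - 23.048)/1753.9 * 1000 = 75.91197 deg C/km
Step 2: q = k * grad / 1000 = 2.278 * 75.91197 / 1000 = 0.17293 W/m^2
q = 0.17293 W/m^2


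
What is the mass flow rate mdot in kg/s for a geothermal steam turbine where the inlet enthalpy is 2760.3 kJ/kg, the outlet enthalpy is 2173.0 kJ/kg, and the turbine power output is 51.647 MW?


mdot = P * 1000 / (h_in - h_out)
mdot = 51.647 * 1000 / (2760.3 - 2173.0)
mdot = 87.940 kg/s


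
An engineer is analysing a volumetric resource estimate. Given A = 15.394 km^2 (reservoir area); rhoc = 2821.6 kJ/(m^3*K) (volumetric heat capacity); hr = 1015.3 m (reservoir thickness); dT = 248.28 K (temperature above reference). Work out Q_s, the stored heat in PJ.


Step 1: Vr = A*1e6*hr = 15.394*1e6*1015.3 = 1.562953e+10 m^3
Step 2: Q_s = Vr*rhoc*dT/1e12 = 1.562953e+10*2821.6*248.28/1e12 = 10949 PJ
Q_s = 10949 PJ


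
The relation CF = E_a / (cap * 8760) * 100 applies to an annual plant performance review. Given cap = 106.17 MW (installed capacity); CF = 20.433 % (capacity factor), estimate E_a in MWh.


E_a = CF / 100 * cap * 8760
E_a = 20.433 / 100 * 106.17 * 8760
E_a = 1.9004e+05 MWh


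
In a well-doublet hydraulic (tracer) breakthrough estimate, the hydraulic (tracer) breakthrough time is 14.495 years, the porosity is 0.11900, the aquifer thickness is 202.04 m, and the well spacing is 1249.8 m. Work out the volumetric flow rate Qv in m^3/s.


Qv = pi*hr*phi*L^2 / (3*t_bt*365.25*86400)
Qv = pi*202.04*0.11900*1249.8^2 / (3*14.495*365.25*86400)
Qv = 0.085975 m^3/s


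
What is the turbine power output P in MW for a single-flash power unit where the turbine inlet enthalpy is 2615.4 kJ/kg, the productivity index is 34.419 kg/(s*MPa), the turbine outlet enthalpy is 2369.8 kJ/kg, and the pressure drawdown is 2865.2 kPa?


Step 1: mdot = PI * dP / 1000 = 34.419 * 2865.2 / 1000 = 98.61732 kg/s
Step 2: P = mdot*(h_in - h_out)/1000 = 98.61732*(2615.4 - 2369.8)/1000 = 24.220 MW
P = 24.220 MW


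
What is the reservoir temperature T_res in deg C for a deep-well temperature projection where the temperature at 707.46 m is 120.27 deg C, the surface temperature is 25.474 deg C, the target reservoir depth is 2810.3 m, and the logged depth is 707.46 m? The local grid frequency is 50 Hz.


Step 1: grad = (T_d1 - T_surf)/d1 * 1000 = (120.27 - 25.474)/707.46 * 1000 = 133.9949 deg C/km
Step 2: T_res = T_surf + grad*d2/1000 = 25.474 + 133.9949*2810.3/1000 = 402.04 deg C
T_res = 402.04 deg C


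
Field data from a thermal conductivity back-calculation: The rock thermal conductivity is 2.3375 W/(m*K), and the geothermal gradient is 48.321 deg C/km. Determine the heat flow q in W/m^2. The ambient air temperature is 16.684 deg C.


q = k * grad / 1000
q = 2.3375 * 48.321 / 1000
q = 0.11295 W/m^2


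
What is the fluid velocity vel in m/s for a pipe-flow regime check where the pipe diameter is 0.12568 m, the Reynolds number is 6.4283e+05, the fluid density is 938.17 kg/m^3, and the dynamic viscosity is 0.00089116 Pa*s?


vel = Re * mu / (rho * D)
vel = 6.4283e+05 * 0.00089116 / (938.17 * 0.12568)
vel = 4.8585 m/s


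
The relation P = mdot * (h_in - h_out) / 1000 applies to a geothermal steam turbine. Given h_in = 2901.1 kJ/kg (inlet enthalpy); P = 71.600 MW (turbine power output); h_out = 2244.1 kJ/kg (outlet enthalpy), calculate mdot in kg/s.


mdot = P * 1000 / (h_in - h_out)
mdot = 71.600 * 1000 / (2901.1 - 2244.1)
mdot = 108.98 kg/s


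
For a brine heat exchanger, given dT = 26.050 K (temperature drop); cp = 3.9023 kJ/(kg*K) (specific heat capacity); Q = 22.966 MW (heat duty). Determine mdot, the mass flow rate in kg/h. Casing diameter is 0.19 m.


mdot = Q * 1000 / (cp * dT)
mdot = 22.966 * 1000 / (3.9023 * 26.050)
mdot = 225.9212 kg/s
Convert: 225.9212 kg/s * 3600.0 = 8.1332e+05 kg/h
mdot = 8.1332e+05 kg/h


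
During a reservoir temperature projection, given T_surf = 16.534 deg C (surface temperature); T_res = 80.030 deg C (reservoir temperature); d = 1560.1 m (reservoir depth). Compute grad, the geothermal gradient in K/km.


grad = (T_res - T_surf) / d * 1000
grad = (80.030 - 16.534) / 1560.1 * 1000
grad = 40.69996 deg C/km
Convert: 40.69996 deg C/km * 1.0 = 40.700 K/km
grad = 40.700 K/km


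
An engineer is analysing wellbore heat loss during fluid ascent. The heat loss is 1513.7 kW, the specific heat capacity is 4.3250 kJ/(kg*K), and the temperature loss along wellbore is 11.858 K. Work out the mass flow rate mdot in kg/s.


mdot = Q_loss / (cp * dT)
mdot = 1513.7 / (4.3250 * 11.858)
mdot = 29.515 kg/s


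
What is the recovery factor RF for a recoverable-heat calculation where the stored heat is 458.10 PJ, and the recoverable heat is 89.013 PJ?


RF = Q_rec / Q_s
RF = 89.013 / 458.10
RF = 0.19431


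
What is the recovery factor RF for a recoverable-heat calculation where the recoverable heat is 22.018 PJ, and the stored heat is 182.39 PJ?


RF = Q_rec / Q_s
RF = 22.018 / 182.39
RF = 0.12072


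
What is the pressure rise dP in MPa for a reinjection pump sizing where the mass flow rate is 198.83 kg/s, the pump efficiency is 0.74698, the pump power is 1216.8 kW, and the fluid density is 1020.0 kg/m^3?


dP = P_pump * rho * eta / mdot
dP = 1216.8 * 1020.0 * 0.74698 / 198.83
dP = 4662.796 kPa
Convert: 4662.796 kPa * 0.001 = 4.6628 MPa
dP = 4.6628 MPa


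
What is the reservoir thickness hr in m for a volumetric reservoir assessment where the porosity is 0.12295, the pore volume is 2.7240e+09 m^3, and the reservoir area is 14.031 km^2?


hr = Vp / (A * 1e6 * phi)
hr = 2.7240e+09 / (14.031 * 1e6 * 0.12295)
hr = 1579.0 m


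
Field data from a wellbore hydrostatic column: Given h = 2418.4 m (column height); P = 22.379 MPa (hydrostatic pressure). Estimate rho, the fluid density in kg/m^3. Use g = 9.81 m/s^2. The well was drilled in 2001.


rho = P * 1e6 / (g * h)
rho = 22.379 * 1e6 / (9.81 * 2418.4)
rho = 943.29 kg/m^3


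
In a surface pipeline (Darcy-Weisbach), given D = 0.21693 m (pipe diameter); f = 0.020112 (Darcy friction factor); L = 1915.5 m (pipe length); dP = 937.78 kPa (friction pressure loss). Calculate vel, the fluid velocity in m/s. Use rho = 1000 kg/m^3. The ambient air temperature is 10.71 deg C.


vel = sqrt(dP*1000*2*D / (f*L*rho))
vel = sqrt(937.78*1000*2*0.21693 / (0.020112*1915.5*1000))
vel = 3.2498 m/s


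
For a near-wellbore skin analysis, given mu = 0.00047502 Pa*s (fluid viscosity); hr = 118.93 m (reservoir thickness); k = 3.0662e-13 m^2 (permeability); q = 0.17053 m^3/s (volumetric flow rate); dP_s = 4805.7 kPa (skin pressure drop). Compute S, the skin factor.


S = dP_s * 1000 * 2*pi*k*hr / (q*mu)
S = 4805.7 * 1000 * 2*pi*3.0662e-13*118.93 / (0.17053*0.00047502)
S = 13.593


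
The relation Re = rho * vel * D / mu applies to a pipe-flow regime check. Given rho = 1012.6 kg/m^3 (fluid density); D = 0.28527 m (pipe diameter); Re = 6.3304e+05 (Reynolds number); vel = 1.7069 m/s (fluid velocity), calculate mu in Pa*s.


mu = rho * vel * D / Re
mu = 1012.6 * 1.7069 * 0.28527 / 6.3304e+05
mu = 0.00077888 Pa*s


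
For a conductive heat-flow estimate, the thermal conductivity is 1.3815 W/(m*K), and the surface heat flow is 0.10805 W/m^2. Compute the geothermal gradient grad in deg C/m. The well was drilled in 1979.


grad = q * 1000 / k
grad = 0.10805 * 1000 / 1.3815
grad = 78.21209 deg C/km
Convert: 78.21209 deg C/km * 0.001 = 0.078212 deg C/m
grad = 0.078212 deg C/m


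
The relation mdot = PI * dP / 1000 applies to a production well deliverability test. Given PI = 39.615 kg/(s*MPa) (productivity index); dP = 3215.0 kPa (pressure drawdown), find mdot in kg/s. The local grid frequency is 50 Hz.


mdot = PI * dP / 1000
mdot = 39.615 * 3215.0 / 1000
mdot = 127.36 kg/s


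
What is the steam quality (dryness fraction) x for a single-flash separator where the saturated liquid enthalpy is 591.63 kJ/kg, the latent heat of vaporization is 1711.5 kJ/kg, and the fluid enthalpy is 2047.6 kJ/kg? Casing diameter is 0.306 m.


x = (h - hf) / hfg
x = (2047.6 - 591.63) / 1711.5
x = 0.85070


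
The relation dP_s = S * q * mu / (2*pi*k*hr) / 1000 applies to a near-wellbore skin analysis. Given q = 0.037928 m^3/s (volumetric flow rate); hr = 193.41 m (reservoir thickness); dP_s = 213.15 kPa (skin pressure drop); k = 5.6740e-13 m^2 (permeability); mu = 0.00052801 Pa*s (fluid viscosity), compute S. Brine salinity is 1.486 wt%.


S = dP_s * 1000 * 2*pi*k*hr / (q*mu)
S = 213.15 * 1000 * 2*pi*5.6740e-13*193.41 / (0.037928*0.00052801)
S = 7.3389


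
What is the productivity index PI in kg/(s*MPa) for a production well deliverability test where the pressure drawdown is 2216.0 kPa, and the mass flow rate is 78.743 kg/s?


PI = mdot * 1000 / dP
PI = 78.743 * 1000 / 2216.0
PI = 35.534 kg/(s*MPa)


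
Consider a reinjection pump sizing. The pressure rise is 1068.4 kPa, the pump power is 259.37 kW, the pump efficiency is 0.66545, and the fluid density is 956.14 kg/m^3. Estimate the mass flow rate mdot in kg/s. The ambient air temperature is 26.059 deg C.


mdot = P_pump * rho * eta / dP
mdot = 259.37 * 956.14 * 0.66545 / 1068.4
mdot = 154.46 kg/s


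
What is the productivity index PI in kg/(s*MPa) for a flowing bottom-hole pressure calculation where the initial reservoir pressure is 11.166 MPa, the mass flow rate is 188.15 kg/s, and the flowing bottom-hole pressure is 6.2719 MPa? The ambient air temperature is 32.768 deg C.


PI = mdot / (P_i - P_wf)
PI = 188.15 / (11.166 - 6.2719)
PI = 38.444 kg/(s*MPa)


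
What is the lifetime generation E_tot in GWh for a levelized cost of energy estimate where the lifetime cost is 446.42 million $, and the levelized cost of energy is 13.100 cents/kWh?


E_tot = C_tot / LCOE * 100
E_tot = 446.42 / 13.100 * 100
E_tot = 3407.8 GWh


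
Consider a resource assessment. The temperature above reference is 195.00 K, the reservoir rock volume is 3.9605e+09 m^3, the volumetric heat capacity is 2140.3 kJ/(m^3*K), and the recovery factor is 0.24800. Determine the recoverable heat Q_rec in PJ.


Step 1: Q_s = Vr*rhoc*dT/1e12 = 3.9605e+09*2140.3*195.0/1e12 = 1652.948 PJ
Step 2: Q_rec = Q_s * RF = 1652.948 * 0.248 = 409.93 PJ
Q_rec = 409.93 PJ


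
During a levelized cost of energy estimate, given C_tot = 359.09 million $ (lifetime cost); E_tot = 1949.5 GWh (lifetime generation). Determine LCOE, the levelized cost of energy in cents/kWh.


LCOE = C_tot / E_tot * 100
LCOE = 359.09 / 1949.5 * 100
LCOE = 18.420 cents/kWh


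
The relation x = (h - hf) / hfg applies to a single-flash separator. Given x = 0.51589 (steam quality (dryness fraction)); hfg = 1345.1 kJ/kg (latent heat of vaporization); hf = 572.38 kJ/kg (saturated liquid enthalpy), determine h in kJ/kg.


h = hf + x * hfg
h = 572.38 + 0.51589 * 1345.1
h = 1266.3 kJ/kg


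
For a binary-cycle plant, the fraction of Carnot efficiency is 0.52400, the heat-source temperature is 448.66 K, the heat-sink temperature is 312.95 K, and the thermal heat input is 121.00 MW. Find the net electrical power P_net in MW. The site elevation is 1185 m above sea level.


Step 1: eta = (1 - Tc/Th)*f = (1 - 312.95/448.66)*0.524 = 0.1584987
Step 2: P_net = eta * Q_in = 0.1584987 * 121.0 = 19.178 MW
P_net = 19.178 MW


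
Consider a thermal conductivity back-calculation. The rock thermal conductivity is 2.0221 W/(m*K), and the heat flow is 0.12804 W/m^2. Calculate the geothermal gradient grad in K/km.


grad = q / k * 1000
grad = 0.12804 / 2.0221 * 1000
grad = 63.32031 deg C/km
Convert: 63.32031 deg C/km * 1.0 = 63.320 K/km
grad = 63.320 K/km


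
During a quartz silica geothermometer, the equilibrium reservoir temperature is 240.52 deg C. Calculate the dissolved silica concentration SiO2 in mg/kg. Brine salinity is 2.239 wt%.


SiO2 = 10^(5.19 - 1309/(T_eq + 273.15))
SiO2 = 10^(5.19 - 1309/(240.52 + 273.15))
SiO2 = 438.20 mg/kg


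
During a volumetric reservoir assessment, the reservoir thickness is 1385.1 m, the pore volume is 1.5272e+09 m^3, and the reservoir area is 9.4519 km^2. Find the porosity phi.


phi = Vp / (A * 1e6 * hr)
phi = 1.5272e+09 / (9.4519 * 1e6 * 1385.1)
phi = 0.11665


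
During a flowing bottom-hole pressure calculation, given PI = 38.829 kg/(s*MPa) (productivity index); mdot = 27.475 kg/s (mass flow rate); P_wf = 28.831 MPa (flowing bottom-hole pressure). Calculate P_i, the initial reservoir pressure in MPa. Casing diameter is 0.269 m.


P_i = P_wf + mdot / PI
P_i = 28.831 + 27.475 / 38.829
P_i = 29.539 MPa


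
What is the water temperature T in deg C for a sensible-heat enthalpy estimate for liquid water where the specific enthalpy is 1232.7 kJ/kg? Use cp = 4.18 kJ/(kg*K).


T = h / cp
T = 1232.7 / 4.18
T = 294.90 deg C


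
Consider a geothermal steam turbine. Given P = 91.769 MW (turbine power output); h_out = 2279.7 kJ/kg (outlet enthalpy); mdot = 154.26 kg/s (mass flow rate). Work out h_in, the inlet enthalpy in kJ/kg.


h_in = h_out + P * 1000 / mdot
h_in = 2279.7 + 91.769 * 1000 / 154.26
h_in = 2874.6 kJ/kg


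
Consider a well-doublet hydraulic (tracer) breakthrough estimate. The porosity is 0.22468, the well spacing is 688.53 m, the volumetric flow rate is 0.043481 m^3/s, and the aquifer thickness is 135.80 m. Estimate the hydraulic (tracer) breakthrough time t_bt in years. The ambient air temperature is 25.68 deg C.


t_bt = pi * hr * phi * L^2 / (3 * Qv) / (365.25*86400)
t_bt = pi * 135.80 * 0.22468 * 688.53^2 / (3 * 0.043481) / (365.25*86400)
t_bt = 11.039 years


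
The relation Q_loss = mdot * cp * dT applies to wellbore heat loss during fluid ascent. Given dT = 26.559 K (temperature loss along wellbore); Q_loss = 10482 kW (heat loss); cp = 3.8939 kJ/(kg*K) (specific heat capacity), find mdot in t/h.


mdot = Q_loss / (cp * dT)
mdot = 10482 / (3.8939 * 26.559)
mdot = 101.3556 kg/s
Convert: 101.3556 kg/s * 3.6 = 364.88 t/h
mdot = 364.88 t/h


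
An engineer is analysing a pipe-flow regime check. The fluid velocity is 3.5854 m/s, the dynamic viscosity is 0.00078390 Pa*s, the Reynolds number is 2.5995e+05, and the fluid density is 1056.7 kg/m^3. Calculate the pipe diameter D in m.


D = Re * mu / (rho * vel)
D = 2.5995e+05 * 0.00078390 / (1056.7 * 3.5854)
D = 0.053785 m
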